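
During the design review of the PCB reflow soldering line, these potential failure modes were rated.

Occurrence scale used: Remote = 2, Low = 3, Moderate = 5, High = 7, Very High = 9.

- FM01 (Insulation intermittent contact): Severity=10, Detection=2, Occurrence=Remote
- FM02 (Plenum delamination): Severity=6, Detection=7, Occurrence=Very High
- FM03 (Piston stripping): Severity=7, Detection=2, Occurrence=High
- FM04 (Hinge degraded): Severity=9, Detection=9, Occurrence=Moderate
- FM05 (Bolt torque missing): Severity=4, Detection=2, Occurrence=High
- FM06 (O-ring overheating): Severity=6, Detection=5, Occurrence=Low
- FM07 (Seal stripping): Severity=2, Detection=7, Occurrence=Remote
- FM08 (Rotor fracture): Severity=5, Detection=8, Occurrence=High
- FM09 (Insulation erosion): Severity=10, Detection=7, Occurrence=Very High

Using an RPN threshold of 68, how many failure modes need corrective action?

6

RPN = Severity × Occurrence × Detection:
  FM01: 10 × 2 × 2 = 40
  FM02: 6 × 9 × 7 = 378
  FM03: 7 × 7 × 2 = 98
  FM04: 9 × 5 × 9 = 405
  FM05: 4 × 7 × 2 = 56
  FM06: 6 × 3 × 5 = 90
  FM07: 2 × 2 × 7 = 28
  FM08: 5 × 7 × 8 = 280
  FM09: 10 × 9 × 7 = 630
Modes with RPN ≥ 68: FM02 (378), FM03 (98), FM04 (405), FM06 (90), FM08 (280), FM09 (630) → 6.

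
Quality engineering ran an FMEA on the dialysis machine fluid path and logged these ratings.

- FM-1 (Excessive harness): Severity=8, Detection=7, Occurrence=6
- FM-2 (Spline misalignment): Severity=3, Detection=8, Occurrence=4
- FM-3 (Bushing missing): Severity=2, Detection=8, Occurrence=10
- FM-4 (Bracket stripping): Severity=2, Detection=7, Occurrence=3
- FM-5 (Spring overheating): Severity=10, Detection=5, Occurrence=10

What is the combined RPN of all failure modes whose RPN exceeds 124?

RPN = Severity × Occurrence × Detection:
  FM-1: 8 × 6 × 7 = 336
  FM-2: 3 × 4 × 8 = 96
  FM-3: 2 × 10 × 8 = 160
  FM-4: 2 × 3 × 7 = 42
  FM-5: 10 × 10 × 5 = 500
RPN > 124: FM-1 (336), FM-3 (160), FM-5 (500).
Sum: 336 + 160 + 500 = 996.

996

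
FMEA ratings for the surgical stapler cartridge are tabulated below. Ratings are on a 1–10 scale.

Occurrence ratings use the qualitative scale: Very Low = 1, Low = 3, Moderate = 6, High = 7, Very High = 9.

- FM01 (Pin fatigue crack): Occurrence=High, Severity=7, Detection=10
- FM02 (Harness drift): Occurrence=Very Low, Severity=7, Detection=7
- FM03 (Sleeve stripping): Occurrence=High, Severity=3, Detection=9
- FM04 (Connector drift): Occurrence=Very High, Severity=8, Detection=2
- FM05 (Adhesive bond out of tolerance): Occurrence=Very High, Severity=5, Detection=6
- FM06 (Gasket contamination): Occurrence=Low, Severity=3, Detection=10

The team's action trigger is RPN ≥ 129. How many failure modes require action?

4

RPN = Severity × Occurrence × Detection:
  FM01: 7 × 7 × 10 = 490
  FM02: 7 × 1 × 7 = 49
  FM03: 3 × 7 × 9 = 189
  FM04: 8 × 9 × 2 = 144
  FM05: 5 × 9 × 6 = 270
  FM06: 3 × 3 × 10 = 90
Modes with RPN ≥ 129: FM01 (490), FM03 (189), FM04 (144), FM05 (270) → 4.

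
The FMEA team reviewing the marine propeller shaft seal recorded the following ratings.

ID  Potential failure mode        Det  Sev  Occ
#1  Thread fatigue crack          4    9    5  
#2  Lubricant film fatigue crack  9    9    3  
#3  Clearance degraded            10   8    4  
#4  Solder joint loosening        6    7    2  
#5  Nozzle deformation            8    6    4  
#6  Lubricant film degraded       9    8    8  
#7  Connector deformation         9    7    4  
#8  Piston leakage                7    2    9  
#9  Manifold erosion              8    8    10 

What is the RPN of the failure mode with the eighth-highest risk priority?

RPN = Severity × Occurrence × Detection:
  #1: 9 × 5 × 4 = 180
  #2: 9 × 3 × 9 = 243
  #3: 8 × 4 × 10 = 320
  #4: 7 × 2 × 6 = 84
  #5: 6 × 4 × 8 = 192
  #6: 8 × 8 × 9 = 576
  #7: 7 × 4 × 9 = 252
  #8: 2 × 9 × 7 = 126
  #9: 8 × 10 × 8 = 640
Sorted descending: 640, 576, 320, 252, 243, 192, 180, 126, 84.
The eighth-highest RPN is 126 (#8).

126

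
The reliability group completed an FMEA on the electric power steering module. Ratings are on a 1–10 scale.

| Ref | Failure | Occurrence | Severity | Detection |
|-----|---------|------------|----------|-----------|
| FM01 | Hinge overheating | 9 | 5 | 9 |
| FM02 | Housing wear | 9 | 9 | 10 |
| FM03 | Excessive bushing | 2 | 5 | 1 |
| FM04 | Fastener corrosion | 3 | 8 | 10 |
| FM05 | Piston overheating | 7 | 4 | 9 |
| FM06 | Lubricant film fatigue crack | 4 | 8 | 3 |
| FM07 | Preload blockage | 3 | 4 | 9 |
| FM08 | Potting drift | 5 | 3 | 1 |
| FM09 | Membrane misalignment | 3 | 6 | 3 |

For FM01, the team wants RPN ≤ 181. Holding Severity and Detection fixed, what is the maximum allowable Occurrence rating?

4

FM01: S=5, O=9, D=9 → current RPN = 405.
Fixed product = 45. Need 45 × O ≤ 181, so O ≤ 181/45 = 4.02.
Maximum integer Occurrence rating = 4 (gives RPN 180; O=5 would give 225 > 181).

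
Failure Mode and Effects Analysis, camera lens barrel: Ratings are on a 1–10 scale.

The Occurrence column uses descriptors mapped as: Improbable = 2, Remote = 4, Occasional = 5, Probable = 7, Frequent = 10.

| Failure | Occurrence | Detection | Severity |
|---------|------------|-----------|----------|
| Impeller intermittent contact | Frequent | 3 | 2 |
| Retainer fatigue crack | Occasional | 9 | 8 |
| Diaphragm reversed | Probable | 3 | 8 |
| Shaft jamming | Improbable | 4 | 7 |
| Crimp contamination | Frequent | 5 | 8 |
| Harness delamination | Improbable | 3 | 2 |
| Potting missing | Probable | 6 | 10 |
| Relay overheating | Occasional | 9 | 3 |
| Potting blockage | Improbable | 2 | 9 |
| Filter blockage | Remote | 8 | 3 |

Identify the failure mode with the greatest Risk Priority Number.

Potting missing

RPN = Severity × Occurrence × Detection:
  Impeller intermittent contact: 2 × 10 × 3 = 60
  Retainer fatigue crack: 8 × 5 × 9 = 360
  Diaphragm reversed: 8 × 7 × 3 = 168
  Shaft jamming: 7 × 2 × 4 = 56
  Crimp contamination: 8 × 10 × 5 = 400
  Harness delamination: 2 × 2 × 3 = 12
  Potting missing: 10 × 7 × 6 = 420
  Relay overheating: 3 × 5 × 9 = 135
  Potting blockage: 9 × 2 × 2 = 36
  Filter blockage: 3 × 4 × 8 = 96
Highest RPN is 420 → Potting missing.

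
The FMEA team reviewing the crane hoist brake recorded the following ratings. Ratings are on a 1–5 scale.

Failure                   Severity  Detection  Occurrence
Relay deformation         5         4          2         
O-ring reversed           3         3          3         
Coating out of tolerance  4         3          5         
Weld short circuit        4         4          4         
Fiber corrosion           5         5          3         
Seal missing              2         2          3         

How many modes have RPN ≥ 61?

RPN = Severity × Occurrence × Detection:
  Relay deformation: 5 × 2 × 4 = 40
  O-ring reversed: 3 × 3 × 3 = 27
  Coating out of tolerance: 4 × 5 × 3 = 60
  Weld short circuit: 4 × 4 × 4 = 64
  Fiber corrosion: 5 × 3 × 5 = 75
  Seal missing: 2 × 3 × 2 = 12
Modes with RPN ≥ 61: Weld short circuit (64), Fiber corrosion (75) → 2.

2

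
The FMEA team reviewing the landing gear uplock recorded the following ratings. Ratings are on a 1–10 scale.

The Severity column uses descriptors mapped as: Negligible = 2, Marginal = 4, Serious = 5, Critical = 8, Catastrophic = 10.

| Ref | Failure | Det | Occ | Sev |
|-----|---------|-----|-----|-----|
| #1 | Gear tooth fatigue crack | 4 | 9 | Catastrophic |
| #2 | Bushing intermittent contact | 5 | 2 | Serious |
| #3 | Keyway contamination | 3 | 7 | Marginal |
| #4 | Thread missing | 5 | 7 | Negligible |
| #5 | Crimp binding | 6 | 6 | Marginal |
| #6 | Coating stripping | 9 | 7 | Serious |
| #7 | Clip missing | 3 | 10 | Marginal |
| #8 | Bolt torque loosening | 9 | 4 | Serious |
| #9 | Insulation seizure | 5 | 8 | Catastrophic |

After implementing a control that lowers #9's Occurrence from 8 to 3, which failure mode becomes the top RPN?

RPN = Severity × Occurrence × Detection:
  #1: 10 × 9 × 4 = 360
  #2: 5 × 2 × 5 = 50
  #3: 4 × 7 × 3 = 84
  #4: 2 × 7 × 5 = 70
  #5: 4 × 6 × 6 = 144
  #6: 5 × 7 × 9 = 315
  #7: 4 × 10 × 3 = 120
  #8: 5 × 4 × 9 = 180
  #9: 10 × 8 × 5 = 400
After action: #9 → 10 × 3 × 5 = 150.
Revised RPNs: #1=360, #6=315, #8=180, #9=150, #5=144, #7=120, #3=84, #4=70, #2=50.
Highest is now #1 (360).

#1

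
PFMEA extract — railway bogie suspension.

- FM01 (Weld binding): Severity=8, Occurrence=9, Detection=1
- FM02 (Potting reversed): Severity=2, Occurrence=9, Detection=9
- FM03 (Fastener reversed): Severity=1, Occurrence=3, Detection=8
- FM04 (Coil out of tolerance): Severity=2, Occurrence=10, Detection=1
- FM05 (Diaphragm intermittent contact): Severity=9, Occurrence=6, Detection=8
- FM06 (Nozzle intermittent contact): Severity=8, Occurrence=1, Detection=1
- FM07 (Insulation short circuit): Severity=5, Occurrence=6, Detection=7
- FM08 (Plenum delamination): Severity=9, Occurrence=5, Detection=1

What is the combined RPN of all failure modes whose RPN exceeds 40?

RPN = Severity × Occurrence × Detection:
  FM01: 8 × 9 × 1 = 72
  FM02: 2 × 9 × 9 = 162
  FM03: 1 × 3 × 8 = 24
  FM04: 2 × 10 × 1 = 20
  FM05: 9 × 6 × 8 = 432
  FM06: 8 × 1 × 1 = 8
  FM07: 5 × 6 × 7 = 210
  FM08: 9 × 5 × 1 = 45
RPN > 40: FM01 (72), FM02 (162), FM05 (432), FM07 (210), FM08 (45).
Sum: 72 + 162 + 432 + 210 + 45 = 921.

921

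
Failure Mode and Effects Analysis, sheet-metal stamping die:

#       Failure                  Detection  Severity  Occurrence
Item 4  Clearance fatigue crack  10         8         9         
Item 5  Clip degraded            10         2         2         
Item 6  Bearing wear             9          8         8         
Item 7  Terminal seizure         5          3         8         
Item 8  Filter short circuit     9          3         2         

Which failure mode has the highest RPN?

RPN = Severity × Occurrence × Detection:
  Item 4: 8 × 9 × 10 = 720
  Item 5: 2 × 2 × 10 = 40
  Item 6: 8 × 8 × 9 = 576
  Item 7: 3 × 8 × 5 = 120
  Item 8: 3 × 2 × 9 = 54
Highest RPN is 720 → Item 4.

Item 4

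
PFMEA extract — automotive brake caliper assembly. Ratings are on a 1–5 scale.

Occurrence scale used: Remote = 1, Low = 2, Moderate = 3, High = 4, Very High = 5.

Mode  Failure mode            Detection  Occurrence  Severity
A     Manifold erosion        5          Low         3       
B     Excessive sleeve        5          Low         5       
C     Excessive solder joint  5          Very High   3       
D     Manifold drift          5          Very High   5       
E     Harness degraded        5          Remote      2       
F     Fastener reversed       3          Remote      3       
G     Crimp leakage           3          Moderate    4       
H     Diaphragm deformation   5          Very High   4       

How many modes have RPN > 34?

5

RPN = Severity × Occurrence × Detection:
  A: 3 × 2 × 5 = 30
  B: 5 × 2 × 5 = 50
  C: 3 × 5 × 5 = 75
  D: 5 × 5 × 5 = 125
  E: 2 × 1 × 5 = 10
  F: 3 × 1 × 3 = 9
  G: 4 × 3 × 3 = 36
  H: 4 × 5 × 5 = 100
Modes with RPN > 34: B (50), C (75), D (125), G (36), H (100) → 5.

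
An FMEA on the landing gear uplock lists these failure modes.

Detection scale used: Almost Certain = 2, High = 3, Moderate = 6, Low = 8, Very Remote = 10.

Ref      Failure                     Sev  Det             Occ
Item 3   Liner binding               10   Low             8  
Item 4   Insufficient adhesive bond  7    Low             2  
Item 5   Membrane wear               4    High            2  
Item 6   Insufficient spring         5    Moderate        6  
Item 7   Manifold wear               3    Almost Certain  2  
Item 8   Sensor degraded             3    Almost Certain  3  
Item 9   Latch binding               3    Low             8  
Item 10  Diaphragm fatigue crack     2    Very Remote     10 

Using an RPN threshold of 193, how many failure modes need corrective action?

RPN = Severity × Occurrence × Detection:
  Item 3: 10 × 8 × 8 = 640
  Item 4: 7 × 2 × 8 = 112
  Item 5: 4 × 2 × 3 = 24
  Item 6: 5 × 6 × 6 = 180
  Item 7: 3 × 2 × 2 = 12
  Item 8: 3 × 3 × 2 = 18
  Item 9: 3 × 8 × 8 = 192
  Item 10: 2 × 10 × 10 = 200
Modes with RPN ≥ 193: Item 3 (640), Item 10 (200) → 2.

2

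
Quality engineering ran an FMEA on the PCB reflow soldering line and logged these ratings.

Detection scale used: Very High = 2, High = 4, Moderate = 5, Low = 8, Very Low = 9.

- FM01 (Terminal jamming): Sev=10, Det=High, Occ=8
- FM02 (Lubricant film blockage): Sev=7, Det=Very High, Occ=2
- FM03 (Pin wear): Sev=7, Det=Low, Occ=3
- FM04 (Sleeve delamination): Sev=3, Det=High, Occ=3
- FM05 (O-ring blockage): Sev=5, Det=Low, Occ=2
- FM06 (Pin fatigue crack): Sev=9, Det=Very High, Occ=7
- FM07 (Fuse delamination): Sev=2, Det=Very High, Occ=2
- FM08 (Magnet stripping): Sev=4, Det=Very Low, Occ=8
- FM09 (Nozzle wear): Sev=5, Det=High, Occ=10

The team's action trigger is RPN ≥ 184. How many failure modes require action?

RPN = Severity × Occurrence × Detection:
  FM01: 10 × 8 × 4 = 320
  FM02: 7 × 2 × 2 = 28
  FM03: 7 × 3 × 8 = 168
  FM04: 3 × 3 × 4 = 36
  FM05: 5 × 2 × 8 = 80
  FM06: 9 × 7 × 2 = 126
  FM07: 2 × 2 × 2 = 8
  FM08: 4 × 8 × 9 = 288
  FM09: 5 × 10 × 4 = 200
Modes with RPN ≥ 184: FM01 (320), FM08 (288), FM09 (200) → 3.

3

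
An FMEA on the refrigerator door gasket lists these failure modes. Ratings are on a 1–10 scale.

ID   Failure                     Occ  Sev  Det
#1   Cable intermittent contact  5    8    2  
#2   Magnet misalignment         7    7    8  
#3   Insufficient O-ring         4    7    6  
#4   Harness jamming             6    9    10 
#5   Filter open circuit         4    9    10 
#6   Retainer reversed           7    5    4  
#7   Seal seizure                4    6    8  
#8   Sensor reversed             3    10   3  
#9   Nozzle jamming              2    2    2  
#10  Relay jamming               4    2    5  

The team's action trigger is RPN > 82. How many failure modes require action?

7

RPN = Severity × Occurrence × Detection:
  #1: 8 × 5 × 2 = 80
  #2: 7 × 7 × 8 = 392
  #3: 7 × 4 × 6 = 168
  #4: 9 × 6 × 10 = 540
  #5: 9 × 4 × 10 = 360
  #6: 5 × 7 × 4 = 140
  #7: 6 × 4 × 8 = 192
  #8: 10 × 3 × 3 = 90
  #9: 2 × 2 × 2 = 8
  #10: 2 × 4 × 5 = 40
Modes with RPN > 82: #2 (392), #3 (168), #4 (540), #5 (360), #6 (140), #7 (192), #8 (90) → 7.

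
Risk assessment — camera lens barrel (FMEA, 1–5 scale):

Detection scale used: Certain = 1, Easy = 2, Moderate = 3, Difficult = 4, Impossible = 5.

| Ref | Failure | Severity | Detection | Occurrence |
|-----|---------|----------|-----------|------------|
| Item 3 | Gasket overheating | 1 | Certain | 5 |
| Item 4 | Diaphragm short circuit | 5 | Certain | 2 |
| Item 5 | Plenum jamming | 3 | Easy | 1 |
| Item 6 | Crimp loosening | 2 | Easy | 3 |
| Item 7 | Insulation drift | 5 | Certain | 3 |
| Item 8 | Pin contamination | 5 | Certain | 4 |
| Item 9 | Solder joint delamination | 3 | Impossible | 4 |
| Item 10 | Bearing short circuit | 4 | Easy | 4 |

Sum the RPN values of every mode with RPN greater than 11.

139

RPN = Severity × Occurrence × Detection:
  Item 3: 1 × 5 × 1 = 5
  Item 4: 5 × 2 × 1 = 10
  Item 5: 3 × 1 × 2 = 6
  Item 6: 2 × 3 × 2 = 12
  Item 7: 5 × 3 × 1 = 15
  Item 8: 5 × 4 × 1 = 20
  Item 9: 3 × 4 × 5 = 60
  Item 10: 4 × 4 × 2 = 32
RPN > 11: Item 6 (12), Item 7 (15), Item 8 (20), Item 9 (60), Item 10 (32).
Sum: 12 + 15 + 20 + 60 + 32 = 139.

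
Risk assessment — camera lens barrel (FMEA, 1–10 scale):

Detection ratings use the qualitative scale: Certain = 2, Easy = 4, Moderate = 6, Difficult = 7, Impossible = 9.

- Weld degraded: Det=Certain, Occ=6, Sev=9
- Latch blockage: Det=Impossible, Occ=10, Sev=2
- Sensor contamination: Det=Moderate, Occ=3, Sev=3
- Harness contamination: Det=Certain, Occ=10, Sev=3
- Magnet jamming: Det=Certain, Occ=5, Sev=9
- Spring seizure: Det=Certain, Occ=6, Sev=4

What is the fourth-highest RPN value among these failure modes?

RPN = Severity × Occurrence × Detection:
  Weld degraded: 9 × 6 × 2 = 108
  Latch blockage: 2 × 10 × 9 = 180
  Sensor contamination: 3 × 3 × 6 = 54
  Harness contamination: 3 × 10 × 2 = 60
  Magnet jamming: 9 × 5 × 2 = 90
  Spring seizure: 4 × 6 × 2 = 48
Sorted descending: 180, 108, 90, 60, 54, 48.
The fourth-highest RPN is 60 (Harness contamination).

60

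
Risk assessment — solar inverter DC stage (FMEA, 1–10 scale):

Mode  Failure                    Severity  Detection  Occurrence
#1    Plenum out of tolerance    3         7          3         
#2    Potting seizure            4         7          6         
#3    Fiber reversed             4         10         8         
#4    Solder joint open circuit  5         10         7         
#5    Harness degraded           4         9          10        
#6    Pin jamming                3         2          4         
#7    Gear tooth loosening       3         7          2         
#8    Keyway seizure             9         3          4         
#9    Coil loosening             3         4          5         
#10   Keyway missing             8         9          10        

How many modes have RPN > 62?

7

RPN = Severity × Occurrence × Detection:
  #1: 3 × 3 × 7 = 63
  #2: 4 × 6 × 7 = 168
  #3: 4 × 8 × 10 = 320
  #4: 5 × 7 × 10 = 350
  #5: 4 × 10 × 9 = 360
  #6: 3 × 4 × 2 = 24
  #7: 3 × 2 × 7 = 42
  #8: 9 × 4 × 3 = 108
  #9: 3 × 5 × 4 = 60
  #10: 8 × 10 × 9 = 720
Modes with RPN > 62: #1 (63), #2 (168), #3 (320), #4 (350), #5 (360), #8 (108), #10 (720) → 7.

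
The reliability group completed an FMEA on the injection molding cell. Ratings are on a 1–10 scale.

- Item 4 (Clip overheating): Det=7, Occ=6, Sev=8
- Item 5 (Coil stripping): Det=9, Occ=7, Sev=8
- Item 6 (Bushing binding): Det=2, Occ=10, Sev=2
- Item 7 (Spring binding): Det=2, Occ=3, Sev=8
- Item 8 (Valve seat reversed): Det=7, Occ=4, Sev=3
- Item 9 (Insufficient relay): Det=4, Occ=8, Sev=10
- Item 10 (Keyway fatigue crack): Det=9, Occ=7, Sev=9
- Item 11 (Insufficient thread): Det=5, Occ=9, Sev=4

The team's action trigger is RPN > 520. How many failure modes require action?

1

RPN = Severity × Occurrence × Detection:
  Item 4: 8 × 6 × 7 = 336
  Item 5: 8 × 7 × 9 = 504
  Item 6: 2 × 10 × 2 = 40
  Item 7: 8 × 3 × 2 = 48
  Item 8: 3 × 4 × 7 = 84
  Item 9: 10 × 8 × 4 = 320
  Item 10: 9 × 7 × 9 = 567
  Item 11: 4 × 9 × 5 = 180
Modes with RPN > 520: Item 10 (567) → 1.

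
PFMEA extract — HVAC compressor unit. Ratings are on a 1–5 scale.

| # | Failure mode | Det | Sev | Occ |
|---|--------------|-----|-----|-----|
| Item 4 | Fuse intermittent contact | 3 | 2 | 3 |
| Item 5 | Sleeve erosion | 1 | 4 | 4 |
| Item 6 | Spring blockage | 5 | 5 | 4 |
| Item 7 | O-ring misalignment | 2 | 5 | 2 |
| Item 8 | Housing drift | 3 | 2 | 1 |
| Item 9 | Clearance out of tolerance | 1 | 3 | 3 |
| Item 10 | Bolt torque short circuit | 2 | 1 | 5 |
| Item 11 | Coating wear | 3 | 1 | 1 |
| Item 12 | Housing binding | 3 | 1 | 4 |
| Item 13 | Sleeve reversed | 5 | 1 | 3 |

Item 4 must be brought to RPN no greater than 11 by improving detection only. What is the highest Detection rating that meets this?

Item 4: S=2, O=3, D=3 → current RPN = 18.
Fixed product = 6. Need 6 × D ≤ 11, so D ≤ 11/6 = 1.83.
Maximum integer Detection rating = 1 (gives RPN 6; D=2 would give 12 > 11).

1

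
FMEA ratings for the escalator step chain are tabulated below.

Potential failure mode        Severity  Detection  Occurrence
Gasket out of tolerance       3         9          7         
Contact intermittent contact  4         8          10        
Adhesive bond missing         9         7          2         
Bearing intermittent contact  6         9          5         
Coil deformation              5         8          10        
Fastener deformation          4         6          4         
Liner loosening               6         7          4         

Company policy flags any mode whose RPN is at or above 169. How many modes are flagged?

4

RPN = Severity × Occurrence × Detection:
  Gasket out of tolerance: 3 × 7 × 9 = 189
  Contact intermittent contact: 4 × 10 × 8 = 320
  Adhesive bond missing: 9 × 2 × 7 = 126
  Bearing intermittent contact: 6 × 5 × 9 = 270
  Coil deformation: 5 × 10 × 8 = 400
  Fastener deformation: 4 × 4 × 6 = 96
  Liner loosening: 6 × 4 × 7 = 168
Modes with RPN ≥ 169: Gasket out of tolerance (189), Contact intermittent contact (320), Bearing intermittent contact (270), Coil deformation (400) → 4.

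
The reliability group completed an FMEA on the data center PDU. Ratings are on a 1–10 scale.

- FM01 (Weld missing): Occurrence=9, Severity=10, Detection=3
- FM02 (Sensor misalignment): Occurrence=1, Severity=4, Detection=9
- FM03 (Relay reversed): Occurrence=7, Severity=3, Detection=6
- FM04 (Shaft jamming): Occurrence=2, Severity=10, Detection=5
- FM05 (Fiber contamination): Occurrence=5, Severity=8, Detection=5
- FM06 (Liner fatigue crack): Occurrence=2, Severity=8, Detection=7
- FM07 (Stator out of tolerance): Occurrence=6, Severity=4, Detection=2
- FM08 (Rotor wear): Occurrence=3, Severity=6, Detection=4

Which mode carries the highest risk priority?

RPN = Severity × Occurrence × Detection:
  FM01: 10 × 9 × 3 = 270
  FM02: 4 × 1 × 9 = 36
  FM03: 3 × 7 × 6 = 126
  FM04: 10 × 2 × 5 = 100
  FM05: 8 × 5 × 5 = 200
  FM06: 8 × 2 × 7 = 112
  FM07: 4 × 6 × 2 = 48
  FM08: 6 × 3 × 4 = 72
Highest RPN is 270 → FM01.

FM01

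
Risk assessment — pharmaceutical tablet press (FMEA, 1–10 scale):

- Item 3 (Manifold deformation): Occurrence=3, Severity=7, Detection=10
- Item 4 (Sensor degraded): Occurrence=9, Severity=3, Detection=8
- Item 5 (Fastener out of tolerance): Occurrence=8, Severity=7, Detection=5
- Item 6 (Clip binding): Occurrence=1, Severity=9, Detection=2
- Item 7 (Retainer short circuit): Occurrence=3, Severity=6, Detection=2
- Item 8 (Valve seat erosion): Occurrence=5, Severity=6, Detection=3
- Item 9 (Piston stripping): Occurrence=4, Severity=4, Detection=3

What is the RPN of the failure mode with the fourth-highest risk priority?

RPN = Severity × Occurrence × Detection:
  Item 3: 7 × 3 × 10 = 210
  Item 4: 3 × 9 × 8 = 216
  Item 5: 7 × 8 × 5 = 280
  Item 6: 9 × 1 × 2 = 18
  Item 7: 6 × 3 × 2 = 36
  Item 8: 6 × 5 × 3 = 90
  Item 9: 4 × 4 × 3 = 48
Sorted descending: 280, 216, 210, 90, 48, 36, 18.
The fourth-highest RPN is 90 (Item 8).

90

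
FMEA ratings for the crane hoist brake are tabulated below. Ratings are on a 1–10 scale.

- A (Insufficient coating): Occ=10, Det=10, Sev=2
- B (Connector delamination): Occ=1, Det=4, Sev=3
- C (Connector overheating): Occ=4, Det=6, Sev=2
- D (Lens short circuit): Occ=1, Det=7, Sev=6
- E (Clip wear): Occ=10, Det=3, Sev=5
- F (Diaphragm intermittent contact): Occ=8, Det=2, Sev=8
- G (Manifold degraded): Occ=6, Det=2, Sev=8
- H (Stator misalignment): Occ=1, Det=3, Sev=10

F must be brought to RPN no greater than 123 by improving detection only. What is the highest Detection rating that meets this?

F: S=8, O=8, D=2 → current RPN = 128.
Fixed product = 64. Need 64 × D ≤ 123, so D ≤ 123/64 = 1.92.
Maximum integer Detection rating = 1 (gives RPN 64; D=2 would give 128 > 123).

1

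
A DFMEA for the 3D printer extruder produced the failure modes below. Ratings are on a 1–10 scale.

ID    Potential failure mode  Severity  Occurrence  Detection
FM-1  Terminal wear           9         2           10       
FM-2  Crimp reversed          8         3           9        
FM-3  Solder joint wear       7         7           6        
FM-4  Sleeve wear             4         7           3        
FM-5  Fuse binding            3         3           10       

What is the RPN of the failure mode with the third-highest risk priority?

RPN = Severity × Occurrence × Detection:
  FM-1: 9 × 2 × 10 = 180
  FM-2: 8 × 3 × 9 = 216
  FM-3: 7 × 7 × 6 = 294
  FM-4: 4 × 7 × 3 = 84
  FM-5: 3 × 3 × 10 = 90
Sorted descending: 294, 216, 180, 90, 84.
The third-highest RPN is 180 (FM-1).

180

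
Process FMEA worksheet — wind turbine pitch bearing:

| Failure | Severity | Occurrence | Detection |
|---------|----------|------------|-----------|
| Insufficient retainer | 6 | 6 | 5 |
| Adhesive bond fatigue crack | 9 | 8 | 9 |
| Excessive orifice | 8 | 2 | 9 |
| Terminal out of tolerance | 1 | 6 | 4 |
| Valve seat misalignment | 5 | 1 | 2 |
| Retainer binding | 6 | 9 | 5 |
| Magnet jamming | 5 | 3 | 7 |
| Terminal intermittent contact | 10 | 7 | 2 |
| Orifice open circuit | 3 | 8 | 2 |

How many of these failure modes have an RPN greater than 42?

7

RPN = Severity × Occurrence × Detection:
  Insufficient retainer: 6 × 6 × 5 = 180
  Adhesive bond fatigue crack: 9 × 8 × 9 = 648
  Excessive orifice: 8 × 2 × 9 = 144
  Terminal out of tolerance: 1 × 6 × 4 = 24
  Valve seat misalignment: 5 × 1 × 2 = 10
  Retainer binding: 6 × 9 × 5 = 270
  Magnet jamming: 5 × 3 × 7 = 105
  Terminal intermittent contact: 10 × 7 × 2 = 140
  Orifice open circuit: 3 × 8 × 2 = 48
Modes with RPN > 42: Insufficient retainer (180), Adhesive bond fatigue crack (648), Excessive orifice (144), Retainer binding (270), Magnet jamming (105), Terminal intermittent contact (140), Orifice open circuit (48) → 7.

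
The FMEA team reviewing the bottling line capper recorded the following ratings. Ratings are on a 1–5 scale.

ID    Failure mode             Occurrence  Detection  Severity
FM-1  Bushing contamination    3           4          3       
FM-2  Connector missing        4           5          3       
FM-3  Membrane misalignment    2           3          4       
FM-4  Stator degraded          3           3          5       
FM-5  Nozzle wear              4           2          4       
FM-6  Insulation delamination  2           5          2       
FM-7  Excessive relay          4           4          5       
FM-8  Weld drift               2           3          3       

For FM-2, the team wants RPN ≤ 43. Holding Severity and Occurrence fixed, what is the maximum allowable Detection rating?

3

FM-2: S=3, O=4, D=5 → current RPN = 60.
Fixed product = 12. Need 12 × D ≤ 43, so D ≤ 43/12 = 3.58.
Maximum integer Detection rating = 3 (gives RPN 36; D=4 would give 48 > 43).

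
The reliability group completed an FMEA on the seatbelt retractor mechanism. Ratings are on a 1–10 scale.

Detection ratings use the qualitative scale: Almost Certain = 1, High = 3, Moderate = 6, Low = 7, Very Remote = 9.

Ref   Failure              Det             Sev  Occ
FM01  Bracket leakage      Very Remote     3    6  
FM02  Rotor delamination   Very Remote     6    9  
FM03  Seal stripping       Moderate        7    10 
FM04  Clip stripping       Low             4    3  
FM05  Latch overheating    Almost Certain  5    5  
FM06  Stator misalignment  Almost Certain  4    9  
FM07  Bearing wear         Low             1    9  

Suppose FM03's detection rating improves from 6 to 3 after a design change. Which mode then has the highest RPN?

FM02

RPN = Severity × Occurrence × Detection:
  FM01: 3 × 6 × 9 = 162
  FM02: 6 × 9 × 9 = 486
  FM03: 7 × 10 × 6 = 420
  FM04: 4 × 3 × 7 = 84
  FM05: 5 × 5 × 1 = 25
  FM06: 4 × 9 × 1 = 36
  FM07: 1 × 9 × 7 = 63
After action: FM03 → 7 × 10 × 3 = 210.
Revised RPNs: FM02=486, FM03=210, FM01=162, FM04=84, FM07=63, FM06=36, FM05=25.
Highest is now FM02 (486).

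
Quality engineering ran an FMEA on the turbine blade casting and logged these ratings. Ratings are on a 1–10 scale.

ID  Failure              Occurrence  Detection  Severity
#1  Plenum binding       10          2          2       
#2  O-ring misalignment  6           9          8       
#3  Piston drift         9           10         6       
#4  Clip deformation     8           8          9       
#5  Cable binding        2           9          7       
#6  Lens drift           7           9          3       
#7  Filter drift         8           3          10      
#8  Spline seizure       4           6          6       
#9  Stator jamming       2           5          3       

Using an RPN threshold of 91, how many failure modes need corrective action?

RPN = Severity × Occurrence × Detection:
  #1: 2 × 10 × 2 = 40
  #2: 8 × 6 × 9 = 432
  #3: 6 × 9 × 10 = 540
  #4: 9 × 8 × 8 = 576
  #5: 7 × 2 × 9 = 126
  #6: 3 × 7 × 9 = 189
  #7: 10 × 8 × 3 = 240
  #8: 6 × 4 × 6 = 144
  #9: 3 × 2 × 5 = 30
Modes with RPN ≥ 91: #2 (432), #3 (540), #4 (576), #5 (126), #6 (189), #7 (240), #8 (144) → 7.

7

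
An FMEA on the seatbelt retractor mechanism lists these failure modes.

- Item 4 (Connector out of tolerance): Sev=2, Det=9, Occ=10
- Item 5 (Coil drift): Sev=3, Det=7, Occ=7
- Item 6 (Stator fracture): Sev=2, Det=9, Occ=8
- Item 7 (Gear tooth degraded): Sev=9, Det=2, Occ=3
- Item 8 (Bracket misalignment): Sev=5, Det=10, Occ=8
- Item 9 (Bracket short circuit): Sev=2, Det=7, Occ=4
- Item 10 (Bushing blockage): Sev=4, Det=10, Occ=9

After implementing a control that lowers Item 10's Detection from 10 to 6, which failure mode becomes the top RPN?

RPN = Severity × Occurrence × Detection:
  Item 4: 2 × 10 × 9 = 180
  Item 5: 3 × 7 × 7 = 147
  Item 6: 2 × 8 × 9 = 144
  Item 7: 9 × 3 × 2 = 54
  Item 8: 5 × 8 × 10 = 400
  Item 9: 2 × 4 × 7 = 56
  Item 10: 4 × 9 × 10 = 360
After action: Item 10 → 4 × 9 × 6 = 216.
Revised RPNs: Item 8=400, Item 10=216, Item 4=180, Item 5=147, Item 6=144, Item 9=56, Item 7=54.
Highest is now Item 8 (400).

Item 8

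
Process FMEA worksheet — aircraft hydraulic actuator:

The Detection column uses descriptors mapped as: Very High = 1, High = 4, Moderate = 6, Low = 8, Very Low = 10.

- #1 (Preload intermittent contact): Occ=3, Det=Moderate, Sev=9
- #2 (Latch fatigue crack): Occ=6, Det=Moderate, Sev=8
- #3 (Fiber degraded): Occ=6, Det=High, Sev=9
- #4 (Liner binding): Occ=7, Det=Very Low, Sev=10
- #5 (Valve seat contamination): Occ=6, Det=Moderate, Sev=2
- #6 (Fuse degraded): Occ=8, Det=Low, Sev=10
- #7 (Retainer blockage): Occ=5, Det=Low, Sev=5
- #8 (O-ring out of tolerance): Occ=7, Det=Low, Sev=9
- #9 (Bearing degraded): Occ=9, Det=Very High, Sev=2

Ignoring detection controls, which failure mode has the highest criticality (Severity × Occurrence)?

Criticality = Severity × Occurrence:
  #1: 9 × 3 = 27
  #2: 8 × 6 = 48
  #3: 9 × 6 = 54
  #4: 10 × 7 = 70
  #5: 2 × 6 = 12
  #6: 10 × 8 = 80
  #7: 5 × 5 = 25
  #8: 9 × 7 = 63
  #9: 2 × 9 = 18
Highest criticality is 80 → #6.

#6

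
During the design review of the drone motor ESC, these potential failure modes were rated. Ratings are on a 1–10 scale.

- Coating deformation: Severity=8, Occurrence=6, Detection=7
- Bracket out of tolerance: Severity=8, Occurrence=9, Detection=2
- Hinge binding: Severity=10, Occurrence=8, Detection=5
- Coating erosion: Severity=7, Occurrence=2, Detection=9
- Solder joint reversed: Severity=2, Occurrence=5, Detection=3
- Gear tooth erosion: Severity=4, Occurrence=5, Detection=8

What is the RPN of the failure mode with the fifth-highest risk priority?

RPN = Severity × Occurrence × Detection:
  Coating deformation: 8 × 6 × 7 = 336
  Bracket out of tolerance: 8 × 9 × 2 = 144
  Hinge binding: 10 × 8 × 5 = 400
  Coating erosion: 7 × 2 × 9 = 126
  Solder joint reversed: 2 × 5 × 3 = 30
  Gear tooth erosion: 4 × 5 × 8 = 160
Sorted descending: 400, 336, 160, 144, 126, 30.
The fifth-highest RPN is 126 (Coating erosion).

126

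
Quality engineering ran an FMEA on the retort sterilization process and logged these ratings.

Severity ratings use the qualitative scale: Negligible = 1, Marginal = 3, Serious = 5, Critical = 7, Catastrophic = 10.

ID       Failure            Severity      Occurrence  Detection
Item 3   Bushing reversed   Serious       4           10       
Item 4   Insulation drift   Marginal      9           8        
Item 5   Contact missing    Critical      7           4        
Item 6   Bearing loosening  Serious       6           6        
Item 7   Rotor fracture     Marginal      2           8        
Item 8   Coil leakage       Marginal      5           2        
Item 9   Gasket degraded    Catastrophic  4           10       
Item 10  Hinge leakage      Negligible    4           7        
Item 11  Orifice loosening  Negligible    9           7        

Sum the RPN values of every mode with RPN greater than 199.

RPN = Severity × Occurrence × Detection:
  Item 3: 5 × 4 × 10 = 200
  Item 4: 3 × 9 × 8 = 216
  Item 5: 7 × 7 × 4 = 196
  Item 6: 5 × 6 × 6 = 180
  Item 7: 3 × 2 × 8 = 48
  Item 8: 3 × 5 × 2 = 30
  Item 9: 10 × 4 × 10 = 400
  Item 10: 1 × 4 × 7 = 28
  Item 11: 1 × 9 × 7 = 63
RPN > 199: Item 3 (200), Item 4 (216), Item 9 (400).
Sum: 200 + 216 + 400 = 816.

816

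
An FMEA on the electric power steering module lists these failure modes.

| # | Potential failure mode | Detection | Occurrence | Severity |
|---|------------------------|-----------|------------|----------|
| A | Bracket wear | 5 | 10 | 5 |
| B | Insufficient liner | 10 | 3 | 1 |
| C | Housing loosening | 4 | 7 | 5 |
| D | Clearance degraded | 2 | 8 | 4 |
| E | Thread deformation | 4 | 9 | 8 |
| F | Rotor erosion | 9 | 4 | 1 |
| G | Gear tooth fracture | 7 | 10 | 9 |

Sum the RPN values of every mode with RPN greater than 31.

1408

RPN = Severity × Occurrence × Detection:
  A: 5 × 10 × 5 = 250
  B: 1 × 3 × 10 = 30
  C: 5 × 7 × 4 = 140
  D: 4 × 8 × 2 = 64
  E: 8 × 9 × 4 = 288
  F: 1 × 4 × 9 = 36
  G: 9 × 10 × 7 = 630
RPN > 31: A (250), C (140), D (64), E (288), F (36), G (630).
Sum: 250 + 140 + 64 + 288 + 36 + 630 = 1408.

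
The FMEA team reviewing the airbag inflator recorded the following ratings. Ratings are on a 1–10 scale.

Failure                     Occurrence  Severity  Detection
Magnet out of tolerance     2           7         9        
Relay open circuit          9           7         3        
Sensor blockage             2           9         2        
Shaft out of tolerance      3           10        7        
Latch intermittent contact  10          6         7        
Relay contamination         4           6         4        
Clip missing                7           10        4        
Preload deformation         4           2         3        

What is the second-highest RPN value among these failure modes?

280

RPN = Severity × Occurrence × Detection:
  Magnet out of tolerance: 7 × 2 × 9 = 126
  Relay open circuit: 7 × 9 × 3 = 189
  Sensor blockage: 9 × 2 × 2 = 36
  Shaft out of tolerance: 10 × 3 × 7 = 210
  Latch intermittent contact: 6 × 10 × 7 = 420
  Relay contamination: 6 × 4 × 4 = 96
  Clip missing: 10 × 7 × 4 = 280
  Preload deformation: 2 × 4 × 3 = 24
Sorted descending: 420, 280, 210, 189, 126, 96, 36, 24.
The second-highest RPN is 280 (Clip missing).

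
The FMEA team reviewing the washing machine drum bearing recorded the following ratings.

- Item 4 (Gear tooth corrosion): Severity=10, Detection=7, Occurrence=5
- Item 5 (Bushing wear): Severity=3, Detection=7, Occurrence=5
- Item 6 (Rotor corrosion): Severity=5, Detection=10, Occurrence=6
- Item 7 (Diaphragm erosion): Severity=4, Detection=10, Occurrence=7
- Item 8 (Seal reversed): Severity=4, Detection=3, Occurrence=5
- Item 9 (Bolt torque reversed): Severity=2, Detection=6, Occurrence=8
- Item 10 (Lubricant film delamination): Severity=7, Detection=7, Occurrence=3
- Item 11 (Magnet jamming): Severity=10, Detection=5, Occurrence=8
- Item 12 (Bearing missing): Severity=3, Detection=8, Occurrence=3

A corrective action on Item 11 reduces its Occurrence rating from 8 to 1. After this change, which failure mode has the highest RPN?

RPN = Severity × Occurrence × Detection:
  Item 4: 10 × 5 × 7 = 350
  Item 5: 3 × 5 × 7 = 105
  Item 6: 5 × 6 × 10 = 300
  Item 7: 4 × 7 × 10 = 280
  Item 8: 4 × 5 × 3 = 60
  Item 9: 2 × 8 × 6 = 96
  Item 10: 7 × 3 × 7 = 147
  Item 11: 10 × 8 × 5 = 400
  Item 12: 3 × 3 × 8 = 72
After action: Item 11 → 10 × 1 × 5 = 50.
Revised RPNs: Item 4=350, Item 6=300, Item 7=280, Item 10=147, Item 5=105, Item 9=96, Item 12=72, Item 8=60, Item 11=50.
Highest is now Item 4 (350).

Item 4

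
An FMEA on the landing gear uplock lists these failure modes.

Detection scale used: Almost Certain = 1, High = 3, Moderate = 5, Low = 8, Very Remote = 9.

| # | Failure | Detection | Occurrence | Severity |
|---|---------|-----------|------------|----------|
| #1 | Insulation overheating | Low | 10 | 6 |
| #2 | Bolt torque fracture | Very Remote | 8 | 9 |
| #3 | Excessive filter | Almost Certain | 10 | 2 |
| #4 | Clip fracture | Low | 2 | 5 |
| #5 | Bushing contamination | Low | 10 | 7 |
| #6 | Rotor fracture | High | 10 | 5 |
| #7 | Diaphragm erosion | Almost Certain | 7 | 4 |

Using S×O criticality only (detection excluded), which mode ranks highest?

#2

Criticality = Severity × Occurrence:
  #1: 6 × 10 = 60
  #2: 9 × 8 = 72
  #3: 2 × 10 = 20
  #4: 5 × 2 = 10
  #5: 7 × 10 = 70
  #6: 5 × 10 = 50
  #7: 4 × 7 = 28
Highest criticality is 72 → #2.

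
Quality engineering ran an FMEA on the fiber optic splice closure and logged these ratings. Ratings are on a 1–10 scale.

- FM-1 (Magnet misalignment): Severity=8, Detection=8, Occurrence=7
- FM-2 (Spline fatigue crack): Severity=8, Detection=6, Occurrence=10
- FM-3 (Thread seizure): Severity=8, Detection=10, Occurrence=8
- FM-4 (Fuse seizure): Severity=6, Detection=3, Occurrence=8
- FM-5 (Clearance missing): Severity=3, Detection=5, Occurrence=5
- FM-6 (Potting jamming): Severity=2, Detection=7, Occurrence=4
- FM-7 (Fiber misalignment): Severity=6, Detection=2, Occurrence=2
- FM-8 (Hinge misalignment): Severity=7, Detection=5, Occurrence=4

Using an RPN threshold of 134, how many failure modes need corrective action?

5

RPN = Severity × Occurrence × Detection:
  FM-1: 8 × 7 × 8 = 448
  FM-2: 8 × 10 × 6 = 480
  FM-3: 8 × 8 × 10 = 640
  FM-4: 6 × 8 × 3 = 144
  FM-5: 3 × 5 × 5 = 75
  FM-6: 2 × 4 × 7 = 56
  FM-7: 6 × 2 × 2 = 24
  FM-8: 7 × 4 × 5 = 140
Modes with RPN ≥ 134: FM-1 (448), FM-2 (480), FM-3 (640), FM-4 (144), FM-8 (140) → 5.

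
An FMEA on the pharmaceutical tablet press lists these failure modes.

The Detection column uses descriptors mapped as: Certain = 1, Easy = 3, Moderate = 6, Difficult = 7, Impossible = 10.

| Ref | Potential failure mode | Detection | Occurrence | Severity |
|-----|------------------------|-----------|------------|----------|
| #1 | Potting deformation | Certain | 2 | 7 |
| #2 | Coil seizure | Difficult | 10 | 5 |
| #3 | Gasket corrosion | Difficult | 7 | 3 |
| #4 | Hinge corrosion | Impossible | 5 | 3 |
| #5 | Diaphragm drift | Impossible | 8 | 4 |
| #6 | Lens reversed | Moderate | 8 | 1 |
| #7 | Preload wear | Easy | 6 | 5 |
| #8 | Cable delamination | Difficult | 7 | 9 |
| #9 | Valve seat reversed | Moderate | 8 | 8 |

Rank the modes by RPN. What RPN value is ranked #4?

RPN = Severity × Occurrence × Detection:
  #1: 7 × 2 × 1 = 14
  #2: 5 × 10 × 7 = 350
  #3: 3 × 7 × 7 = 147
  #4: 3 × 5 × 10 = 150
  #5: 4 × 8 × 10 = 320
  #6: 1 × 8 × 6 = 48
  #7: 5 × 6 × 3 = 90
  #8: 9 × 7 × 7 = 441
  #9: 8 × 8 × 6 = 384
Sorted descending: 441, 384, 350, 320, 150, 147, 90, 48, 14.
The fourth-highest RPN is 320 (#5).

320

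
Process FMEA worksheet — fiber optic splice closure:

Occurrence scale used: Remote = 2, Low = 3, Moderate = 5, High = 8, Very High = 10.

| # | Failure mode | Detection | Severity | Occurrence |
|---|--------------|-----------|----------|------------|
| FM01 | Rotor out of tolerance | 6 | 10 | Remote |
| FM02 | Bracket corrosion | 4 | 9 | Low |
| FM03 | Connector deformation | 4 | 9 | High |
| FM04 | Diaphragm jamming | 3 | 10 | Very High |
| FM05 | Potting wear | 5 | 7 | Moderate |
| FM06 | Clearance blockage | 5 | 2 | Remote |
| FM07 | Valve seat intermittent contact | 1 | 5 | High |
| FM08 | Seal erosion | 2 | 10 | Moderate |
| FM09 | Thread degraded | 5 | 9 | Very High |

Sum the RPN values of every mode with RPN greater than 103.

1441

RPN = Severity × Occurrence × Detection:
  FM01: 10 × 2 × 6 = 120
  FM02: 9 × 3 × 4 = 108
  FM03: 9 × 8 × 4 = 288
  FM04: 10 × 10 × 3 = 300
  FM05: 7 × 5 × 5 = 175
  FM06: 2 × 2 × 5 = 20
  FM07: 5 × 8 × 1 = 40
  FM08: 10 × 5 × 2 = 100
  FM09: 9 × 10 × 5 = 450
RPN > 103: FM01 (120), FM02 (108), FM03 (288), FM04 (300), FM05 (175), FM09 (450).
Sum: 120 + 108 + 288 + 300 + 175 + 450 = 1441.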